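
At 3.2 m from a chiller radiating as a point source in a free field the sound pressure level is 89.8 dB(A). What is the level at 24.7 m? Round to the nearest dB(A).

72 dB(A)

For a point source, L₂ = L₁ − 20·log₁₀(r₂/r₁).
L₂ = 89.8 − 20·log₁₀(24.7/3.2) = 89.8 − 17.751 = 72.05 dB(A).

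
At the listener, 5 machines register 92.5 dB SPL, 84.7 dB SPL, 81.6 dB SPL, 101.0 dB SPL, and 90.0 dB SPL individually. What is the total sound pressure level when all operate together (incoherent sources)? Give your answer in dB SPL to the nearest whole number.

102 dB SPL

Incoherent sources combine by intensity addition: L_total = 10·log₁₀(Σ 10^(L_i/10)).
Σ 10^(L/10) = 10^(92.5/10) + 10^(84.7/10) + 10^(81.6/10) + 10^(101.0/10) + 10^(90.0/10) = 1.581e+10.
L_total = 10·log₁₀(1.581e+10) = 101.99 dB SPL.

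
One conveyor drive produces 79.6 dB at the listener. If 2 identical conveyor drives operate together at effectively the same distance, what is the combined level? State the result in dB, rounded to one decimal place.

L_total = L₁ + 10·log₁₀ N for N identical incoherent sources.
L_total = 79.6 + 10·log₁₀(2) = 79.6 + 3.010 = 82.61 dB.

82.6 dB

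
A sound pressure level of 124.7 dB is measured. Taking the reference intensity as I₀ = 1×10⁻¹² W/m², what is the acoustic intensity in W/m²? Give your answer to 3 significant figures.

L = 10·log₁₀(I/I₀) ⇒ I = I₀·10^(L/10) = 10⁻¹² × 10^12.47.

2.95 W/m²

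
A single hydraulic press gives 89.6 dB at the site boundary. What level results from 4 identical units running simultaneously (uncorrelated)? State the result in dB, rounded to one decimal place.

95.6 dB

L_total = L₁ + 10·log₁₀ N for N identical incoherent sources.
L_total = 89.6 + 10·log₁₀(4) = 89.6 + 6.021 = 95.62 dB.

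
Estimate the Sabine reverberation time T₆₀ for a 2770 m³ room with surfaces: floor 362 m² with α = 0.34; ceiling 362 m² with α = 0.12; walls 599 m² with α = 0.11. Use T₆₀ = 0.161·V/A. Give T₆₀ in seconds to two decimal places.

1.92 s

Summing Sᵢαᵢ: 362·0.34 + 362·0.12 + 599·0.11 = 232.41 m².
T₆₀ = 0.161·V/A = 0.161·2770/232.41 = 1.919 s.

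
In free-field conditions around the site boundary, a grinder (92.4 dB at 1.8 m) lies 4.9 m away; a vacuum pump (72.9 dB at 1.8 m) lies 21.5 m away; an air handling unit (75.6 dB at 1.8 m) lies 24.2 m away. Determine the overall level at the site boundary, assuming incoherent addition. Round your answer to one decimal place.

Apply inverse-square spreading to bring every level to the receiver, then sum 10^(L/10).
grinder: 92.4 − 20·log₁₀(4.9/1.8) = 92.4 − 8.70 = 83.70 dB.
vacuum pump: 72.9 − 20·log₁₀(21.5/1.8) = 72.9 − 21.54 = 51.36 dB.
air handling unit: 75.6 − 20·log₁₀(24.2/1.8) = 75.6 − 22.57 = 53.03 dB.
Σ 10^(L/10) = 2.348e+08 → L_total = 10·log₁₀(2.348e+08) = 83.71 dB.

83.7 dB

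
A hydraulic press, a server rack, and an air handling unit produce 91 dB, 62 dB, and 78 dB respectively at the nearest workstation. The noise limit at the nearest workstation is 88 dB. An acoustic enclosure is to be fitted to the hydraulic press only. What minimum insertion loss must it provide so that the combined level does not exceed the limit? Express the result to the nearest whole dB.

The untreated sources together contribute 10^(62/10) + 10^(78/10) = 6.468e+07, i.e. 78.11 dB.
To meet 88 dB overall, the treated hydraulic press may contribute at most 10^(88/10) − 6.468e+07 = 5.663e+08, i.e. 87.53 dB.
So the hydraulic press must be reduced from 91 to 87.53 dB: IL = 3.47 dB.

3 dB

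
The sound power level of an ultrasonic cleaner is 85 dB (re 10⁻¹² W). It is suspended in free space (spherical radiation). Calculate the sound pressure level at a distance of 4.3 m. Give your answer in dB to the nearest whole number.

L_p = L_w − 10·log₁₀(4π·r²) with r = 4.3 m.
4π·r² = 232.4 m², 10·log₁₀ of that is 23.661 dB.
L_p = 85 − 23.661 = 61.34 dB.

61 dB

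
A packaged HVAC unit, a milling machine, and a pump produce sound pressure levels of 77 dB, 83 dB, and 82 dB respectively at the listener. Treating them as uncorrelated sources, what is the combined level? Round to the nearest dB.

86 dB

Incoherent sources combine by intensity addition: L_total = 10·log₁₀(Σ 10^(L_i/10)).
Σ 10^(L/10) = 10^(77/10) + 10^(83/10) + 10^(82/10) = 4.081e+08.
L_total = 10·log₁₀(4.081e+08) = 86.11 dB.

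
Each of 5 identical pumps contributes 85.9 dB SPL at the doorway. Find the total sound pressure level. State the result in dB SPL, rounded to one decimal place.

N identical incoherent sources raise the level by 10·log₁₀ N.
L_total = 85.9 + 10·log₁₀(5) = 85.9 + 6.990 = 92.89 dB SPL.

92.9 dB SPL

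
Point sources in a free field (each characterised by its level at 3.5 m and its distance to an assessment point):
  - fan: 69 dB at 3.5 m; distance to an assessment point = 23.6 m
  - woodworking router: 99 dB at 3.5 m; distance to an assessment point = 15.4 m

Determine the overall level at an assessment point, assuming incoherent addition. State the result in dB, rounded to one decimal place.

86.1 dB

Propagate each source to the receiver with L = L_ref − 20·log₁₀(r/r_ref), then add intensities.
fan: 69 − 20·log₁₀(23.6/3.5) = 69 − 16.58 = 52.42 dB.
woodworking router: 99 − 20·log₁₀(15.4/3.5) = 99 − 12.87 = 86.13 dB.
Σ 10^(L/10) = 4.105e+08 → L_total = 10·log₁₀(4.105e+08) = 86.13 dB.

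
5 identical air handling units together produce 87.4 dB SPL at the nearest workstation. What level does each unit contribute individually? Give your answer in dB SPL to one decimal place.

80.4 dB SPL

Dividing the total intensity by 5 lowers the level by 10·log₁₀ 5 = 6.990 dB: L₁ = 87.4 − 6.990.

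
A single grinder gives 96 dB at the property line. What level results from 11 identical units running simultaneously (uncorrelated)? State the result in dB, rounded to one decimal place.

106.4 dB

With 11 equal, uncorrelated contributions the intensity is 11× that of one unit, giving a rise of 10·log₁₀ 11.
L_total = 96 + 10·log₁₀(11) = 96 + 10.414 = 106.41 dB.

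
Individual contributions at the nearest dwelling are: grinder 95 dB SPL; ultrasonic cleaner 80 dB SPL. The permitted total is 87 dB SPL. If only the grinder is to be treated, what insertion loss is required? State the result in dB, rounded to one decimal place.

The untreated sources together contribute 10^(80/10) = 1.000e+08, i.e. 80.00 dB SPL.
To meet 87 dB SPL overall, the treated grinder may contribute at most 10^(87/10) − 1.000e+08 = 4.012e+08, i.e. 86.03 dB SPL.
So the grinder must be reduced from 95 to 86.03 dB SPL: IL = 8.97 dB.

9.0 dB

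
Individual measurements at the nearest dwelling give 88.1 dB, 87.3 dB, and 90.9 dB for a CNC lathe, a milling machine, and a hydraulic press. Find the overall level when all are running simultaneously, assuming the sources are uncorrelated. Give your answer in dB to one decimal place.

93.8 dB

Incoherent sources combine by intensity addition: L_total = 10·log₁₀(Σ 10^(L_i/10)).
Σ 10^(L/10) = 10^(88.1/10) + 10^(87.3/10) + 10^(90.9/10) = 2.413e+09.
L_total = 10·log₁₀(2.413e+09) = 93.83 dB.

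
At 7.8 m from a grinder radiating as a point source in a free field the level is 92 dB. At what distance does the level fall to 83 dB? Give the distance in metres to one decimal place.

22.0 m

For a point source L₁ − L₂ = 20·log₁₀(r₂/r₁), so r₂ = r₁·10^((L₁−L₂)/20).
r₂ = 7.8·10^((92−83)/20) = 7.8·10^(9.0/20) = 21.98 m.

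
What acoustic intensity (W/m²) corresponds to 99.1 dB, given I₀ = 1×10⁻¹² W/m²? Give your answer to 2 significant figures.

I/I₀ = 10^(99.1/10) = 8.128e+09, so I = 8.128e+09 × 10⁻¹² W/m².

0.0081 W/m²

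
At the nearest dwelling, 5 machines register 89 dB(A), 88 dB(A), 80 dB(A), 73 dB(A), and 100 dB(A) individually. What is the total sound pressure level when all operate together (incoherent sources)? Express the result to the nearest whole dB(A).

101 dB(A)

For uncorrelated sources the intensities add, so convert each level to linear form, sum, and take 10·log₁₀ of the total.
Σ 10^(L/10) = 10^(89/10) + 10^(88/10) + 10^(80/10) + 10^(73/10) + 10^(100/10) = 1.155e+10.
L_total = 10·log₁₀(1.155e+10) = 100.62 dB(A).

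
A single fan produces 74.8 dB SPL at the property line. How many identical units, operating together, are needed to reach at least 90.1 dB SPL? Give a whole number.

34

The shortfall is 90.1 − 74.8 = 15.3 dB, and N units add 10·log₁₀ N, so need 10·log₁₀ N ≥ 15.3.
N ≥ 10^(15.3/10) = 33.884, so N = 34.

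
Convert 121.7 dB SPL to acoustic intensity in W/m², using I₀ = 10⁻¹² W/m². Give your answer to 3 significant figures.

L = 10·log₁₀(I/I₀) ⇒ I = I₀·10^(L/10) = 10⁻¹² × 10^12.17.

1.48 W/m²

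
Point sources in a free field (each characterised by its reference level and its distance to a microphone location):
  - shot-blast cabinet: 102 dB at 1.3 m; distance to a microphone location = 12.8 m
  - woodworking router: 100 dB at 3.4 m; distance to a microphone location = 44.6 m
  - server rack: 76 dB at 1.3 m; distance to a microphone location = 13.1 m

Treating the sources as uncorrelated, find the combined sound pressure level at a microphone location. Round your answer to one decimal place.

Apply inverse-square spreading to bring every level to the receiver, then sum 10^(L/10).
shot-blast cabinet: 102 − 20·log₁₀(12.8/1.3) = 102 − 19.87 = 82.13 dB.
woodworking router: 100 − 20·log₁₀(44.6/3.4) = 100 − 22.36 = 77.64 dB.
server rack: 76 − 20·log₁₀(13.1/1.3) = 76 − 20.07 = 55.93 dB.
Σ 10^(L/10) = 2.220e+08 → L_total = 10·log₁₀(2.220e+08) = 83.46 dB.

83.5 dB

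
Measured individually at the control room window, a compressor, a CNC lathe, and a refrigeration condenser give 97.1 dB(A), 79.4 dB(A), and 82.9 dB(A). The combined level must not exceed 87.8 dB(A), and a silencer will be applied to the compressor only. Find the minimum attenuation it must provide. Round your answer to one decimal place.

Fixed contribution from the other sources: Σ 10^(L/10) = 10^(79.4/10) + 10^(82.9/10) = 2.821e+08 (84.50 dB(A)).
To meet 87.8 dB(A) overall, the treated compressor may contribute at most 10^(87.8/10) − 2.821e+08 = 3.205e+08, i.e. 85.06 dB(A).
Required insertion loss = 97.1 − 85.06 = 12.04 dB.

12.0 dB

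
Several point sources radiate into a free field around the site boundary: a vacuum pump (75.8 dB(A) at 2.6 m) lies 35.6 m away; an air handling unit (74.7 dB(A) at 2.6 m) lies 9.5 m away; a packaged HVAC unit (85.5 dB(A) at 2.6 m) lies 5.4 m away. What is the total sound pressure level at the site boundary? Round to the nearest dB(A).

79 dB(A)

Propagate each source to the receiver with L = L_ref − 20·log₁₀(r/r_ref), then add intensities.
vacuum pump: 75.8 − 20·log₁₀(35.6/2.6) = 75.8 − 22.73 = 53.07 dB(A).
air handling unit: 74.7 − 20·log₁₀(9.5/2.6) = 74.7 − 11.26 = 63.44 dB(A).
packaged HVAC unit: 85.5 − 20·log₁₀(5.4/2.6) = 85.5 − 6.35 = 79.15 dB(A).
Σ 10^(L/10) = 8.467e+07 → L_total = 10·log₁₀(8.467e+07) = 79.28 dB(A).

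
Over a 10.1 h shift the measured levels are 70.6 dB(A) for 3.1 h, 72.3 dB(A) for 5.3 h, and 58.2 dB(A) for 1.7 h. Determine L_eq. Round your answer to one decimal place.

Weight each interval's intensity by its duration and average over T = 10.1 h:
Σ tᵢ·10^(Lᵢ/10) = 3.1·10^(70.6/10) + 5.3·10^(72.3/10) + 1.7·10^(58.2/10) = 1.267e+08.
L_eq = 10·log₁₀(1.267e+08/10.1) = 70.99 dB(A).

71.0 dB(A)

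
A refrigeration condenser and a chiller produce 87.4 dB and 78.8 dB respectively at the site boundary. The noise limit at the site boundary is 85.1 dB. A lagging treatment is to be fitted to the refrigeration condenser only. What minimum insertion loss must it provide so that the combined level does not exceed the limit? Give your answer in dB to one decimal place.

Everything except the refrigeration condenser sums to 10^(78.8/10) = 7.586e+07 in linear terms, 78.80 dB.
To meet 85.1 dB overall, the treated refrigeration condenser may contribute at most 10^(85.1/10) − 7.586e+07 = 2.477e+08, i.e. 83.94 dB.
Required insertion loss = 87.4 − 83.94 = 3.46 dB.

3.5 dB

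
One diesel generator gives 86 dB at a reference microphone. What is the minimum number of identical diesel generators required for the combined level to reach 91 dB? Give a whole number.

Need L₁ + 10·log₁₀ N ≥ 91, i.e. log₁₀ N ≥ 0.50.
N ≥ 10^(5.0/10) = 3.162, so N = 4.

4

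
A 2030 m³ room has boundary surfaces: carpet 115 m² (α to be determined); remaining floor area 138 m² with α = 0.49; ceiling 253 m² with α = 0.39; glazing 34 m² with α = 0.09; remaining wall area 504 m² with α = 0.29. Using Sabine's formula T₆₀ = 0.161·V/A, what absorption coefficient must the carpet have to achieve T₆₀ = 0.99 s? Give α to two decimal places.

A = 0.161·V/T₆₀ = 0.161·2030/0.99 = 330.13 m² sabins.
Absorption from the other surfaces = 138·0.49 + 253·0.39 + 34·0.09 + 504·0.29 = 315.51 m², so the carpet must supply 14.62 m² over 115 m².
α = 14.62/115 = 0.127.

0.13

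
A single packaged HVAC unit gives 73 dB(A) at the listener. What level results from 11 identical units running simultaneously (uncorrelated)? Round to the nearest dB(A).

L_total = L₁ + 10·log₁₀ N for N identical incoherent sources.
L_total = 73 + 10·log₁₀(11) = 73 + 10.414 = 83.41 dB(A).

83 dB(A)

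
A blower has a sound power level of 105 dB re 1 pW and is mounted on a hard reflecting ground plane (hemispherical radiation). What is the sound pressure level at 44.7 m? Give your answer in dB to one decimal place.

Free-field hemispherical radiation: L_p = L_w − 10·log₁₀(2π·r²), r = 44.7 m.
2π·r² = 1.255e+04 m², 10·log₁₀ of that is 40.988 dB.
L_p = 105 − 40.988 = 64.01 dB.

64.0 dB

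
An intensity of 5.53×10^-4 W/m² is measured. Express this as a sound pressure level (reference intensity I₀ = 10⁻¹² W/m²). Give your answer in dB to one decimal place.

Dividing by I₀ shifts the exponent by 12: I/I₀ = 5.53×10^8.
L = 10·(0.7427 + 8) = 87.43 dB.

87.4 dB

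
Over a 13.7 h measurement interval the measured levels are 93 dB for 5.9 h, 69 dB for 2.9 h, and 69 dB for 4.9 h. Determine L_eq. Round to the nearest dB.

The energy average is taken in the linear domain: L_eq = 10·log₁₀[(Σ tᵢ·10^(Lᵢ/10))/T], T = 13.7 h.
Σ tᵢ·10^(Lᵢ/10) = 5.9·10^(93/10) + 2.9·10^(69/10) + 4.9·10^(69/10) = 1.183e+10.
L_eq = 10·log₁₀(1.183e+10/13.7) = 89.36 dB.

89 dB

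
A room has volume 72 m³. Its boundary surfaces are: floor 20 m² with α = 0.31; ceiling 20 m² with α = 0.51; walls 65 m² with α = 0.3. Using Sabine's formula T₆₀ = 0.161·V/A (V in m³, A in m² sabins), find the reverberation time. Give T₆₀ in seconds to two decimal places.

0.32 s

Total absorption A = 20·0.31 + 20·0.51 + 65·0.3 = 35.90 m² sabins.
T₆₀ = 0.161·V/A = 0.161·72/35.90 = 0.323 s.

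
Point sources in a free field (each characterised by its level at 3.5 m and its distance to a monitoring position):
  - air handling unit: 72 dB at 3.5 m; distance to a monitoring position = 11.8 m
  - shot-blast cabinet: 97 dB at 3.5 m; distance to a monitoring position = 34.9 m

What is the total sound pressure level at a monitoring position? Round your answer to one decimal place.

First find each source's level at the receiver (point-source: −20·log₁₀(r/r_ref)), then combine on an intensity basis.
air handling unit: 72 − 20·log₁₀(11.8/3.5) = 72 − 10.56 = 61.44 dB.
shot-blast cabinet: 97 − 20·log₁₀(34.9/3.5) = 97 − 19.98 = 77.02 dB.
Σ 10^(L/10) = 5.180e+07 → L_total = 10·log₁₀(5.180e+07) = 77.14 dB.

77.1 dB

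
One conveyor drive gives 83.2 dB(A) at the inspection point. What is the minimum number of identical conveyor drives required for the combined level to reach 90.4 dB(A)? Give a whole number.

6

Need L₁ + 10·log₁₀ N ≥ 90.4, i.e. log₁₀ N ≥ 0.72.
N ≥ 10^(7.2/10) = 5.248, so N = 6.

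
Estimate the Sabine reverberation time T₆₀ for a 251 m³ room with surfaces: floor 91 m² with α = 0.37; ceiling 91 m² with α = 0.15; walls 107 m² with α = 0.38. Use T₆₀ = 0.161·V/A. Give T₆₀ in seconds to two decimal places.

Total absorption A = 91·0.37 + 91·0.15 + 107·0.38 = 87.98 m² sabins.
T₆₀ = 0.161·V/A = 0.161·251/87.98 = 0.459 s.

0.46 s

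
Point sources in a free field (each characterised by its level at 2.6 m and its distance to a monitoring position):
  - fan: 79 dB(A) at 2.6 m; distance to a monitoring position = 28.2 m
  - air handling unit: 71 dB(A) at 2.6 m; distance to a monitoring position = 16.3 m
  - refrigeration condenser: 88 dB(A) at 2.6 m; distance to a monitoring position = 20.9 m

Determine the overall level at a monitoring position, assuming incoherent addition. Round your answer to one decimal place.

70.3 dB(A)

Apply inverse-square spreading to bring every level to the receiver, then sum 10^(L/10).
fan: 79 − 20·log₁₀(28.2/2.6) = 79 − 20.71 = 58.29 dB(A).
air handling unit: 71 − 20·log₁₀(16.3/2.6) = 71 − 15.94 = 55.06 dB(A).
refrigeration condenser: 88 − 20·log₁₀(20.9/2.6) = 88 − 18.10 = 69.90 dB(A).
Σ 10^(L/10) = 1.076e+07 → L_total = 10·log₁₀(1.076e+07) = 70.32 dB(A).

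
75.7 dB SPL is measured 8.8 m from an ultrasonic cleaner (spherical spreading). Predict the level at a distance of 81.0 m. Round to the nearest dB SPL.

Point-source attenuation: ΔL = 20·log₁₀(r₂/r₁) = 20·log₁₀(81.0/8.8) = 19.280 dB.
L₂ = 75.7 − 20·log₁₀(81.0/8.8) = 75.7 − 19.280 = 56.42 dB SPL.

56 dB SPL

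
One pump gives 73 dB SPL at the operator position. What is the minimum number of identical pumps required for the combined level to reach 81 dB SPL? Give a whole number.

The shortfall is 81 − 73 = 8.0 dB, and N units add 10·log₁₀ N, so need 10·log₁₀ N ≥ 8.0.
N ≥ 10^(8.0/10) = 6.310, so N = 7.

7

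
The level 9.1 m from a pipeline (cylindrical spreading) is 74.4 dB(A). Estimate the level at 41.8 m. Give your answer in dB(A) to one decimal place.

67.8 dB(A)

For a line source, L₂ = L₁ − 10·log₁₀(r₂/r₁).
L₂ = 74.4 − 10·log₁₀(41.8/9.1) = 74.4 − 6.621 = 67.78 dB(A).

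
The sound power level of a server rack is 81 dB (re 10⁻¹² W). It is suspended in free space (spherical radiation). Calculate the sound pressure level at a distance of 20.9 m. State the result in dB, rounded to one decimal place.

The power spreads over a sphere of area 4π·r², so L_p = L_w − 10·log₁₀(4π·r²).
4π·r² = 5489 m², 10·log₁₀ of that is 37.395 dB.
L_p = 81 − 37.395 = 43.60 dB.

43.6 dB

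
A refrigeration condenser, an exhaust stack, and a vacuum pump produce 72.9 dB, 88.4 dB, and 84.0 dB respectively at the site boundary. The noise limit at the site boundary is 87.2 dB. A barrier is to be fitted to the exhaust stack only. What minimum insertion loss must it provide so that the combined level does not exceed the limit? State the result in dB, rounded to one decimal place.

4.3 dB

Everything except the exhaust stack sums to 10^(72.9/10) + 10^(84.0/10) = 2.707e+08 in linear terms, 84.32 dB.
To meet 87.2 dB overall, the treated exhaust stack may contribute at most 10^(87.2/10) − 2.707e+08 = 2.541e+08, i.e. 84.05 dB.
So the exhaust stack must be reduced from 88.4 to 84.05 dB: IL = 4.35 dB.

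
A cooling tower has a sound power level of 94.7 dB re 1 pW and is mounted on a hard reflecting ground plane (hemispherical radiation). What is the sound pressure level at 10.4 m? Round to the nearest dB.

66 dB

The power spreads over a hemisphere of area 2π·r², so L_p = L_w − 10·log₁₀(2π·r²).
2π·r² = 679.6 m², 10·log₁₀ of that is 28.322 dB.
L_p = 94.7 − 28.322 = 66.38 dB.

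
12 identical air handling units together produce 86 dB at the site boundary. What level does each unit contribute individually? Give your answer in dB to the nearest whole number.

75 dB

Dividing the total intensity by 12 lowers the level by 10·log₁₀ 12 = 10.792 dB: L₁ = 86 − 10.792.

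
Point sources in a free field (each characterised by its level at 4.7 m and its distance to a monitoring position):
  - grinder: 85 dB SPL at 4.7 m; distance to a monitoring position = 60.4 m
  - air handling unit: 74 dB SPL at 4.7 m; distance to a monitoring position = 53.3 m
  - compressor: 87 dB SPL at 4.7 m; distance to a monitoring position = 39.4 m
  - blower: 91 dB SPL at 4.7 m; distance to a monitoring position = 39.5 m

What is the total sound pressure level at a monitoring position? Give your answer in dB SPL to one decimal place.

74.3 dB SPL

Propagate each source to the receiver with L = L_ref − 20·log₁₀(r/r_ref), then add intensities.
grinder: 85 − 20·log₁₀(60.4/4.7) = 85 − 22.18 = 62.82 dB SPL.
air handling unit: 74 − 20·log₁₀(53.3/4.7) = 74 − 21.09 = 52.91 dB SPL.
compressor: 87 − 20·log₁₀(39.4/4.7) = 87 − 18.47 = 68.53 dB SPL.
blower: 91 − 20·log₁₀(39.5/4.7) = 91 − 18.49 = 72.51 dB SPL.
Σ 10^(L/10) = 2.707e+07 → L_total = 10·log₁₀(2.707e+07) = 74.32 dB SPL.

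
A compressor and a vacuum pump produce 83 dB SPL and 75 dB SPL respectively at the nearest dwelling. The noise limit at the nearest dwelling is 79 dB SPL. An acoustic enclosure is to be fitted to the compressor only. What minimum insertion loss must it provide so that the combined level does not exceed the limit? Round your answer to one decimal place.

Fixed contribution from the other source: Σ 10^(L/10) = 10^(75/10) = 3.162e+07 (75.00 dB SPL).
The limit corresponds to 10^(79/10) = 7.943e+07; subtracting the fixed part leaves 4.781e+07 for the compressor, i.e. 76.80 dB SPL.
So the compressor must be reduced from 83 to 76.80 dB SPL: IL = 6.20 dB.

6.2 dB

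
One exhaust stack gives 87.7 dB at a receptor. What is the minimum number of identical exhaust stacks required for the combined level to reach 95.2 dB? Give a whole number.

The shortfall is 95.2 − 87.7 = 7.5 dB, and N units add 10·log₁₀ N, so need 10·log₁₀ N ≥ 7.5.
N ≥ 10^(7.5/10) = 5.623, so N = 6.

6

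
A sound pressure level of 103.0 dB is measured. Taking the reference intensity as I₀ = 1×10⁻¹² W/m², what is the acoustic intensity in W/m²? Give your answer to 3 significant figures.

I/I₀ = 10^(103.0/10) = 1.995e+10, so I = 1.995e+10 × 10⁻¹² W/m².

0.0200 W/m²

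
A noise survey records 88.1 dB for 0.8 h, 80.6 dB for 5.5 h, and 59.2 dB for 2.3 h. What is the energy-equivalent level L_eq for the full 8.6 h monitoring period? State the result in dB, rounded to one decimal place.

81.3 dB

L_eq = 10·log₁₀[(1/T)·Σ tᵢ·10^(Lᵢ/10)] with T = 8.6 h.
Σ tᵢ·10^(Lᵢ/10) = 0.8·10^(88.1/10) + 5.5·10^(80.6/10) + 2.3·10^(59.2/10) = 1.150e+09.
L_eq = 10·log₁₀(1.150e+09/8.6) = 81.26 dB.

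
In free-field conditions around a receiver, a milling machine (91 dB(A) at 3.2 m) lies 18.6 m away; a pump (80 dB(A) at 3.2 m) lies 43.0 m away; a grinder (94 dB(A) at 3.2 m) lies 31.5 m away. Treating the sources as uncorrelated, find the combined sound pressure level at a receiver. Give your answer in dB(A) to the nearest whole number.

First find each source's level at the receiver (point-source: −20·log₁₀(r/r_ref)), then combine on an intensity basis.
milling machine: 91 − 20·log₁₀(18.6/3.2) = 91 − 15.29 = 75.71 dB(A).
pump: 80 − 20·log₁₀(43.0/3.2) = 80 − 22.57 = 57.43 dB(A).
grinder: 94 − 20·log₁₀(31.5/3.2) = 94 − 19.86 = 74.14 dB(A).
Σ 10^(L/10) = 6.374e+07 → L_total = 10·log₁₀(6.374e+07) = 78.04 dB(A).

78 dB(A)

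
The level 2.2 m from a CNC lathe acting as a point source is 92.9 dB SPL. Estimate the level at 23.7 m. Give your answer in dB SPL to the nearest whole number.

72 dB SPL

For a point source, L₂ = L₁ − 20·log₁₀(r₂/r₁).
L₂ = 92.9 − 20·log₁₀(23.7/2.2) = 92.9 − 20.647 = 72.25 dB SPL.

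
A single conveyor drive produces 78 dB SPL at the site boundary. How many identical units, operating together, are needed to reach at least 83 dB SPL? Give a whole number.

Need L₁ + 10·log₁₀ N ≥ 83, i.e. log₁₀ N ≥ 0.50.
N ≥ 10^(5.0/10) = 3.162, so N = 4.

4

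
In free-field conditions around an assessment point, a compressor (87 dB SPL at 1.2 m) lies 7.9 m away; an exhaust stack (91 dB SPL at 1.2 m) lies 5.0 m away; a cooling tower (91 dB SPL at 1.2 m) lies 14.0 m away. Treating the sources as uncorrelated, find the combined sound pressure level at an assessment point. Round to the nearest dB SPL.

80 dB SPL

Propagate each source to the receiver with L = L_ref − 20·log₁₀(r/r_ref), then add intensities.
compressor: 87 − 20·log₁₀(7.9/1.2) = 87 − 16.37 = 70.63 dB SPL.
exhaust stack: 91 − 20·log₁₀(5.0/1.2) = 91 − 12.40 = 78.60 dB SPL.
cooling tower: 91 − 20·log₁₀(14.0/1.2) = 91 − 21.34 = 69.66 dB SPL.
Σ 10^(L/10) = 9.333e+07 → L_total = 10·log₁₀(9.333e+07) = 79.70 dB SPL.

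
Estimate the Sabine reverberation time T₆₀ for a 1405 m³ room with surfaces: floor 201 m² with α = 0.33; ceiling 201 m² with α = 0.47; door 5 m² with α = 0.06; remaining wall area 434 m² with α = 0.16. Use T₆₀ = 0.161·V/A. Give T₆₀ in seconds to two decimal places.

0.98 s

Total absorption A = 201·0.33 + 201·0.47 + 5·0.06 + 434·0.16 = 230.54 m² sabins.
T₆₀ = 0.161·V/A = 0.161·1405/230.54 = 0.981 s.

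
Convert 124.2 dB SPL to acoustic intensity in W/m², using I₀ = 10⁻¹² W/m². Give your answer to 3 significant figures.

2.63 W/m²

I = I₀·10^(L/10) = 10⁻¹² × 10^(124.2/10) = 10^(0.420).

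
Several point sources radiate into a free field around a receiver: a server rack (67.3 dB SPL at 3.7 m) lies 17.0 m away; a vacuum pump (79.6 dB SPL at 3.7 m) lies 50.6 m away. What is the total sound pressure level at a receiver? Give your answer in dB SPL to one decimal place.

58.7 dB SPL

Apply inverse-square spreading to bring every level to the receiver, then sum 10^(L/10).
server rack: 67.3 − 20·log₁₀(17.0/3.7) = 67.3 − 13.24 = 54.06 dB SPL.
vacuum pump: 79.6 − 20·log₁₀(50.6/3.7) = 79.6 − 22.72 = 56.88 dB SPL.
Σ 10^(L/10) = 7.420e+05 → L_total = 10·log₁₀(7.420e+05) = 58.70 dB SPL.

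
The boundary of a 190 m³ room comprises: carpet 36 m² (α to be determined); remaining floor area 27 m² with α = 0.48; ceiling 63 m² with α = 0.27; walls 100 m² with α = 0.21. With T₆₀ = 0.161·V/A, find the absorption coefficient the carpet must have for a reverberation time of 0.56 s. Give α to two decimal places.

0.10

A = 0.161·V/T₆₀ = 0.161·190/0.56 = 54.62 m² sabins.
Absorption from the other surfaces = 27·0.48 + 63·0.27 + 100·0.21 = 50.97 m², so the carpet must supply 3.65 m² over 36 m².
α = 3.65/36 = 0.102.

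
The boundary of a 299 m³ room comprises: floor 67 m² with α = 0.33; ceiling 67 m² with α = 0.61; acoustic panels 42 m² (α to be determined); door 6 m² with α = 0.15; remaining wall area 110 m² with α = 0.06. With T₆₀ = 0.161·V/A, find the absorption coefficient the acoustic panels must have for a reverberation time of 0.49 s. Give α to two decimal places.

A = 0.161·V/T₆₀ = 0.161·299/0.49 = 98.24 m² sabins.
Absorption from the other surfaces = 67·0.33 + 67·0.61 + 6·0.15 + 110·0.06 = 70.48 m², so the acoustic panels must supply 27.76 m² over 42 m².
α = 27.76/42 = 0.661.

0.66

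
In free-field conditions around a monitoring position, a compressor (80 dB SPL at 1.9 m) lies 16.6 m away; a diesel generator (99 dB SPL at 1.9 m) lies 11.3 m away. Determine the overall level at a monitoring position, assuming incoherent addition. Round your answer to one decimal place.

First find each source's level at the receiver (point-source: −20·log₁₀(r/r_ref)), then combine on an intensity basis.
compressor: 80 − 20·log₁₀(16.6/1.9) = 80 − 18.83 = 61.17 dB SPL.
diesel generator: 99 − 20·log₁₀(11.3/1.9) = 99 − 15.49 = 83.51 dB SPL.
Σ 10^(L/10) = 2.259e+08 → L_total = 10·log₁₀(2.259e+08) = 83.54 dB SPL.

83.5 dB SPL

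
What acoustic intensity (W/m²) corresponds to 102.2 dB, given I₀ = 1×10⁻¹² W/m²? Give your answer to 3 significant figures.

L = 10·log₁₀(I/I₀) ⇒ I = I₀·10^(L/10) = 10⁻¹² × 10^10.22.

0.0166 W/m²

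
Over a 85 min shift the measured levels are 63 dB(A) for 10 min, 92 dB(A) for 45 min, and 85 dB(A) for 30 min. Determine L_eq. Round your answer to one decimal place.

The energy average is taken in the linear domain: L_eq = 10·log₁₀[(Σ tᵢ·10^(Lᵢ/10))/T], T = 85 min.
Σ tᵢ·10^(Lᵢ/10) = 10·10^(63/10) + 45·10^(92/10) + 30·10^(85/10) = 8.083e+10.
L_eq = 10·log₁₀(8.083e+10/85) = 89.78 dB(A).

89.8 dB(A)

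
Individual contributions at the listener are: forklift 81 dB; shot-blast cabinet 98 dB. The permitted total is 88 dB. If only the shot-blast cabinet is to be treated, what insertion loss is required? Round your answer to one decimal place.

11.0 dB

The untreated sources together contribute 10^(81/10) = 1.259e+08, i.e. 81.00 dB.
The limit corresponds to 10^(88/10) = 6.310e+08; subtracting the fixed part leaves 5.051e+08 for the shot-blast cabinet, i.e. 87.03 dB.
Required insertion loss = 98 − 87.03 = 10.97 dB.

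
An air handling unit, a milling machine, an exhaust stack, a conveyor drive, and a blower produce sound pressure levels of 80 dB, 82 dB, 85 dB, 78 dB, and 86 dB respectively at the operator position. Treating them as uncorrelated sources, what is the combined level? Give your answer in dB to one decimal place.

90.2 dB

For uncorrelated sources the intensities add, so convert each level to linear form, sum, and take 10·log₁₀ of the total.
Σ 10^(L/10) = 10^(80/10) + 10^(82/10) + 10^(85/10) + 10^(78/10) + 10^(86/10) = 1.036e+09.
L_total = 10·log₁₀(1.036e+09) = 90.15 dB.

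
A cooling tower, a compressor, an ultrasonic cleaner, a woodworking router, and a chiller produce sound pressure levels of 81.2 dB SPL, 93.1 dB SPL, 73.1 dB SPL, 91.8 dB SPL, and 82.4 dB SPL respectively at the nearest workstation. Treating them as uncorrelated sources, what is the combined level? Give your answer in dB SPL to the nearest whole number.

Incoherent sources combine by intensity addition: L_total = 10·log₁₀(Σ 10^(L_i/10)).
Σ 10^(L/10) = 10^(81.2/10) + 10^(93.1/10) + 10^(73.1/10) + 10^(91.8/10) + 10^(82.4/10) = 3.881e+09.
L_total = 10·log₁₀(3.881e+09) = 95.89 dB SPL.

96 dB SPL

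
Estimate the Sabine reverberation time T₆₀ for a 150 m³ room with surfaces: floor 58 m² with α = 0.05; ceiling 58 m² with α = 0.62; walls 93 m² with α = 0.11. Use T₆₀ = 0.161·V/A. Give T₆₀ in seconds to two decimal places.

0.49 s

Summing Sᵢαᵢ: 58·0.05 + 58·0.62 + 93·0.11 = 49.09 m².
T₆₀ = 0.161 × 150 / 49.09 = 0.492 s.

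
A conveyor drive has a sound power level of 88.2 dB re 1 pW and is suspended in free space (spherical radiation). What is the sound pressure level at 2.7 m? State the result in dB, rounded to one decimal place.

68.6 dB

Free-field spherical radiation: L_p = L_w − 10·log₁₀(4π·r²), r = 2.7 m.
4π·r² = 91.61 m², 10·log₁₀ of that is 19.619 dB.
L_p = 88.2 − 19.619 = 68.58 dB.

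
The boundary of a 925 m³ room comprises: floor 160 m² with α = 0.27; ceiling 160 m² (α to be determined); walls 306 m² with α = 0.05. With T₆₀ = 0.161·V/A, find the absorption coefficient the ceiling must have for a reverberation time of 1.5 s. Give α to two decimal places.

0.25

A = 0.161·V/T₆₀ = 0.161·925/1.5 = 99.28 m² sabins.
Absorption from the other surfaces = 160·0.27 + 306·0.05 = 58.50 m², so the ceiling must supply 40.78 m² over 160 m².
α = 40.78/160 = 0.255.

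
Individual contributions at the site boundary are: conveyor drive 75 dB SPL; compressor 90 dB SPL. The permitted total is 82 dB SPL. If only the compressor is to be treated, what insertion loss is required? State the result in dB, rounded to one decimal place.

9.0 dB

Everything except the compressor sums to 10^(75/10) = 3.162e+07 in linear terms, 75.00 dB SPL.
To meet 82 dB SPL overall, the treated compressor may contribute at most 10^(82/10) − 3.162e+07 = 1.269e+08, i.e. 81.03 dB SPL.
Required insertion loss = 90 − 81.03 = 8.97 dB.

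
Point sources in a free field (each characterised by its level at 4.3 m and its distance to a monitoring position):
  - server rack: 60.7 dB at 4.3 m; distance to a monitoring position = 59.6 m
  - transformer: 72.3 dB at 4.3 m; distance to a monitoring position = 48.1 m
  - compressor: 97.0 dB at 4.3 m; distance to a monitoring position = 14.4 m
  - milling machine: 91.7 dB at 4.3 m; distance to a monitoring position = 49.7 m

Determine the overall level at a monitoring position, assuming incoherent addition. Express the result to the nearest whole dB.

87 dB

Apply inverse-square spreading to bring every level to the receiver, then sum 10^(L/10).
server rack: 60.7 − 20·log₁₀(59.6/4.3) = 60.7 − 22.84 = 37.86 dB.
transformer: 72.3 − 20·log₁₀(48.1/4.3) = 72.3 − 20.97 = 51.33 dB.
compressor: 97.0 − 20·log₁₀(14.4/4.3) = 97.0 − 10.50 = 86.50 dB.
milling machine: 91.7 − 20·log₁₀(49.7/4.3) = 91.7 − 21.26 = 70.44 dB.
Σ 10^(L/10) = 4.581e+08 → L_total = 10·log₁₀(4.581e+08) = 86.61 dB.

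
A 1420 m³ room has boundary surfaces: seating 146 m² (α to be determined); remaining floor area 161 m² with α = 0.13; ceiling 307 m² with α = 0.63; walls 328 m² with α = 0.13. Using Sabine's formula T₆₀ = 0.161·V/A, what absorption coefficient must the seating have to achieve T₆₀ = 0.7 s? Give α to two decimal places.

0.48

Required total absorption A = 0.161·1420/0.7 = 326.60 m².
Absorption from the other surfaces = 161·0.13 + 307·0.63 + 328·0.13 = 256.98 m², so the seating must supply 69.62 m² over 146 m².
α = 69.62/146 = 0.477.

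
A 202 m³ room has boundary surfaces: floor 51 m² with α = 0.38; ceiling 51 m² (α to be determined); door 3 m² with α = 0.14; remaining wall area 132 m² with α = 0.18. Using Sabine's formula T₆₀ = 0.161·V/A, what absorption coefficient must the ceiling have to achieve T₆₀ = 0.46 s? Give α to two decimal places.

From T₆₀ = 0.161·V/A, the target T₆₀ = 0.46 s needs A = 0.161·202/0.46 = 70.70 m².
Absorption from the other surfaces = 51·0.38 + 3·0.14 + 132·0.18 = 43.56 m², so the ceiling must supply 27.14 m² over 51 m².
α = 27.14/51 = 0.532.

0.53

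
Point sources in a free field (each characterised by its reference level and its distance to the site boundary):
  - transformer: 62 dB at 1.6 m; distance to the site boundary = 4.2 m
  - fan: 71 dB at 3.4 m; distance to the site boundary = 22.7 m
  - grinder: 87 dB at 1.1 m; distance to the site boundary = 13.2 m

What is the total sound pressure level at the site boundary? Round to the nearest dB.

66 dB

Propagate each source to the receiver with L = L_ref − 20·log₁₀(r/r_ref), then add intensities.
transformer: 62 − 20·log₁₀(4.2/1.6) = 62 − 8.38 = 53.62 dB.
fan: 71 − 20·log₁₀(22.7/3.4) = 71 − 16.49 = 54.51 dB.
grinder: 87 − 20·log₁₀(13.2/1.1) = 87 − 21.58 = 65.42 dB.
Σ 10^(L/10) = 3.993e+06 → L_total = 10·log₁₀(3.993e+06) = 66.01 dB.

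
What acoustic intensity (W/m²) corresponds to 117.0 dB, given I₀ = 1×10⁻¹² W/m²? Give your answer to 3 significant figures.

L = 10·log₁₀(I/I₀) ⇒ I = I₀·10^(L/10) = 10⁻¹² × 10^11.70.

0.501 W/m²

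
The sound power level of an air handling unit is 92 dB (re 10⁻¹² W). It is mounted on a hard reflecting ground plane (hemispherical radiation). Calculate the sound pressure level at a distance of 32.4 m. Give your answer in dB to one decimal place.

L_p = L_w − 10·log₁₀(2π·r²) with r = 32.4 m.
2π·r² = 6596 m², 10·log₁₀ of that is 38.193 dB.
L_p = 92 − 38.193 = 53.81 dB.

53.8 dB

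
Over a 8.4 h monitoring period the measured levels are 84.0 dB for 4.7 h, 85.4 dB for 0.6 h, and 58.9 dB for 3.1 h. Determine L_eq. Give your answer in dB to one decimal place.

82.2 dB

The energy average is taken in the linear domain: L_eq = 10·log₁₀[(Σ tᵢ·10^(Lᵢ/10))/T], T = 8.4 h.
Σ tᵢ·10^(Lᵢ/10) = 4.7·10^(84.0/10) + 0.6·10^(85.4/10) + 3.1·10^(58.9/10) = 1.391e+09.
L_eq = 10·log₁₀(1.391e+09/8.4) = 82.19 dB.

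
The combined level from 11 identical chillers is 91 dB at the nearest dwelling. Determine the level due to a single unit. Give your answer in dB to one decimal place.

11 equal contributions raise the level by 10·log₁₀ 11 = 10.414 dB, so each unit alone gives 91 − 10.414.

80.6 dB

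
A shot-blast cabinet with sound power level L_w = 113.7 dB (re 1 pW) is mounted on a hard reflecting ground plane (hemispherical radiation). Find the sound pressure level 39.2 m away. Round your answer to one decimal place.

73.9 dB

Free-field hemispherical radiation: L_p = L_w − 10·log₁₀(2π·r²), r = 39.2 m.
2π·r² = 9655 m², 10·log₁₀ of that is 39.848 dB.
L_p = 113.7 − 39.848 = 73.85 dB.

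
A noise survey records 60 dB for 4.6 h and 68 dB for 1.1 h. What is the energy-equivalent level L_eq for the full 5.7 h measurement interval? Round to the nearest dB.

L_eq = 10·log₁₀[(1/T)·Σ tᵢ·10^(Lᵢ/10)] with T = 5.7 h.
Σ tᵢ·10^(Lᵢ/10) = 4.6·10^(60/10) + 1.1·10^(68/10) = 1.154e+07.
L_eq = 10·log₁₀(1.154e+07/5.7) = 63.06 dB.

63 dB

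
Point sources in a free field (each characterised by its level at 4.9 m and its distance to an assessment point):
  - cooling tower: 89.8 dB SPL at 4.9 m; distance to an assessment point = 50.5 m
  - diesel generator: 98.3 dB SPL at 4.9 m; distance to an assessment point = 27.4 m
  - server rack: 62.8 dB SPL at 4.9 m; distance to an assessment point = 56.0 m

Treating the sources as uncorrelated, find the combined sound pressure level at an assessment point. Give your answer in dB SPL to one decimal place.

83.5 dB SPL

Propagate each source to the receiver with L = L_ref − 20·log₁₀(r/r_ref), then add intensities.
cooling tower: 89.8 − 20·log₁₀(50.5/4.9) = 89.8 − 20.26 = 69.54 dB SPL.
diesel generator: 98.3 − 20·log₁₀(27.4/4.9) = 98.3 − 14.95 = 83.35 dB SPL.
server rack: 62.8 − 20·log₁₀(56.0/4.9) = 62.8 − 21.16 = 41.64 dB SPL.
Σ 10^(L/10) = 2.252e+08 → L_total = 10·log₁₀(2.252e+08) = 83.53 dB SPL.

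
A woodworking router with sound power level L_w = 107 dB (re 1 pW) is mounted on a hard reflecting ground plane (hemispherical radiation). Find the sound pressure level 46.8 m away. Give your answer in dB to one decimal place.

65.6 dB

L_p = L_w − 10·log₁₀(2π·r²) with r = 46.8 m.
2π·r² = 1.376e+04 m², 10·log₁₀ of that is 41.387 dB.
L_p = 107 − 41.387 = 65.61 dB.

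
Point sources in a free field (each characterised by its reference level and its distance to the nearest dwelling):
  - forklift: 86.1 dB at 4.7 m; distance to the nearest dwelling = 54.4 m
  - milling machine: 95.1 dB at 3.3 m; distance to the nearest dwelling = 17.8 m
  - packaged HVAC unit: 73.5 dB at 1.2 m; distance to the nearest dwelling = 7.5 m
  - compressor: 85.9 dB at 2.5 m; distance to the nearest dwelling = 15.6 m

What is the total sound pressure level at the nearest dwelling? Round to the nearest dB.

Propagate each source to the receiver with L = L_ref − 20·log₁₀(r/r_ref), then add intensities.
forklift: 86.1 − 20·log₁₀(54.4/4.7) = 86.1 − 21.27 = 64.83 dB.
milling machine: 95.1 − 20·log₁₀(17.8/3.3) = 95.1 − 14.64 = 80.46 dB.
packaged HVAC unit: 73.5 − 20·log₁₀(7.5/1.2) = 73.5 − 15.92 = 57.58 dB.
compressor: 85.9 − 20·log₁₀(15.6/2.5) = 85.9 − 15.90 = 70.00 dB.
Σ 10^(L/10) = 1.248e+08 → L_total = 10·log₁₀(1.248e+08) = 80.96 dB.

81 dB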